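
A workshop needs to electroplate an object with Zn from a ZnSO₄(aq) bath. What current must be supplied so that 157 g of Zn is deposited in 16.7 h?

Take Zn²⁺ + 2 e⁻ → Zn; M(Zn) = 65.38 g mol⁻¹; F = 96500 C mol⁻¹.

7.71 A

n(Zn) = 157 / 65.38 = 2.401 mol.
n(e⁻) = 2 × 2.401 = 4.803 mol.
Q = n(e⁻)·F = 4.803 × 96500 = 463500 C.
I = Q/t = 463500 / 60120 s = 7.71 A.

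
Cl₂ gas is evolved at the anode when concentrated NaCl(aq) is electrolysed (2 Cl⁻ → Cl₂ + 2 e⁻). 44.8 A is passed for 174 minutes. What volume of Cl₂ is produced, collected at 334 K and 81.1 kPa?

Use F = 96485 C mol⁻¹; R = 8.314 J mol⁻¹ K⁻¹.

83.0 L

Q = I·t = 44.80 A × 10440 s = 467700 C.
n(e⁻) = Q/F = 467700 / 96485 = 4.848 mol.
2 electrons are transferred per Cl₂ molecule, so n(Cl₂) = 4.848 / 2 = 2.424 mol.
V = nRT/P = (2.424 × 8.314 × 334) / (81.1 × 10³ Pa) = 0.0830 m³ = 83.0 L.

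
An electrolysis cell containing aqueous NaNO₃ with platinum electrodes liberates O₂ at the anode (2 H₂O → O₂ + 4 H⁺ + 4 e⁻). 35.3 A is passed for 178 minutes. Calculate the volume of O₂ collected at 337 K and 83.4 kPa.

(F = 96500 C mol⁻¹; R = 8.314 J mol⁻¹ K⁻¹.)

32.8 L

Q = I·t = 35.30 A × 10680 s = 377000 C.
n(e⁻) = Q/F = 377000 / 96500 = 3.907 mol.
4 electrons are transferred per O₂ molecule, so n(O₂) = 3.907 / 4 = 0.9767 mol.
V = nRT/P = (0.9767 × 8.314 × 337) / (83.4 × 10³ Pa) = 0.0328 m³ = 32.8 L.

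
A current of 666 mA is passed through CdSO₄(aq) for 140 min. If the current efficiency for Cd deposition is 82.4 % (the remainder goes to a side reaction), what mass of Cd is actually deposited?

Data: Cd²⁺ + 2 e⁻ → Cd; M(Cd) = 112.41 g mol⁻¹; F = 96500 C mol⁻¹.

Q = I·t = 0.6660 × 8400.0 = 5594 C.
n(e⁻) = 5594/96500 = 0.05797 mol; theoretically n(Cd) = 0.05797/2 = 0.02899 mol, m_theo = 3.258 g.
At 82.4 % efficiency, m_actual = 0.824 × 3.258 = 2.68 g.

2.68 g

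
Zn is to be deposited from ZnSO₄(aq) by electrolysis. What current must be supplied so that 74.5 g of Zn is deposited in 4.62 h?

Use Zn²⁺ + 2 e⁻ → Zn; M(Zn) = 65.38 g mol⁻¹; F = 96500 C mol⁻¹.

n(Zn) = 74.5 / 65.38 = 1.139 mol.
n(e⁻) = 2 × 1.139 = 2.279 mol.
Q = n(e⁻)·F = 2.279 × 96500 = 219900 C.
I = Q/t = 219900 / 16632 s = 13.2 A.

13.2 A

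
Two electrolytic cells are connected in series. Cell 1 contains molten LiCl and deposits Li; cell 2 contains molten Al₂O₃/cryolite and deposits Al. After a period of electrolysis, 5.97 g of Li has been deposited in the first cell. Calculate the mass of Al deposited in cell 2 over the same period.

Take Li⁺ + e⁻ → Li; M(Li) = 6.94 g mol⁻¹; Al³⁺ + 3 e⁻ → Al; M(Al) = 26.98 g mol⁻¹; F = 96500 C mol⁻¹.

n(Li) = 5.97 / 6.94 = 0.8602 mol.
Since Li⁺ + e⁻ → Li, n(e⁻) passed = 1 × 0.8602 = 0.8602 mol.
Cells in series carry the same charge, so the same 0.8602 mol of electrons passes through cell 2.
Al³⁺ + 3 e⁻ → Al, so n(Al) = 0.8602 / 3 = 0.2867 mol.
m(Al) = 0.2867 × 26.98 = 7.74 g.

7.74 g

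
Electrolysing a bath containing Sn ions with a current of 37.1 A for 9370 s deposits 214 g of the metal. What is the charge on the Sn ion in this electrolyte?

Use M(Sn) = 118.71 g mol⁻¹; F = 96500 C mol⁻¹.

Q = I·t = 37.10 A × 9370.0 s = 347600 C, so n(e⁻) = 347600/96500 = 3.602 mol.
n(Sn) deposited = 214 / 118.71 = 1.803 mol.
Electrons per atom = n(e⁻)/n(Sn) = 3.602 / 1.803 = 2.00 ≈ 2, so the ion is Sn²⁺.

+2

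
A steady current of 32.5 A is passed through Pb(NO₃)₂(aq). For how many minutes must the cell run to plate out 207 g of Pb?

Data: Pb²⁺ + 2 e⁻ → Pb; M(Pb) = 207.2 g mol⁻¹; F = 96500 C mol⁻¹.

98.9 min

n(Pb) = m/M = 207 / 207.2 = 0.9990 mol.
Each Pb atom requires 2 electrons, so n(e⁻) = 2 × 0.9990 = 1.998 mol.
Q = n(e⁻)·F = 1.998 × 96500 = 192800 C.
t = Q/I = 192800 / 32.50 A = 5933 s = 98.9 min.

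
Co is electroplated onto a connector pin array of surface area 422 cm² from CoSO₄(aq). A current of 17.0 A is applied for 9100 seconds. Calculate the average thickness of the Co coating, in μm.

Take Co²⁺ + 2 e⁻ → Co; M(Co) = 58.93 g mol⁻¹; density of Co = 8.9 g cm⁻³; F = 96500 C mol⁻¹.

Q = I·t = 17.00 × 9100.0 = 154700 C; n(e⁻) = 1.603 mol.
n(Co) = n(e⁻)/2 = 0.8016 mol, so m = 0.8016 × 58.93 = 47.24 g.
Volume = m/ρ = 47.24 / 8.9 = 5.307 cm³.
Thickness = V/A = 5.307 / 422 = 0.0126 cm = 126 μm.

126 μm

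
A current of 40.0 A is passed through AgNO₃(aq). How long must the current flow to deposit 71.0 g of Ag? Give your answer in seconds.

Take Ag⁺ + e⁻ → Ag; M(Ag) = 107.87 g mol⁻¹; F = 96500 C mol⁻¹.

n(Ag) = m/M = 71.0 / 107.87 = 0.6582 mol.
Each Ag atom requires 1 electron, so n(e⁻) = 1 × 0.6582 = 0.6582 mol.
Q = n(e⁻)·F = 0.6582 × 96500 = 63520 C.
t = Q/I = 63520 / 40.00 A = 1588 s.

1590 s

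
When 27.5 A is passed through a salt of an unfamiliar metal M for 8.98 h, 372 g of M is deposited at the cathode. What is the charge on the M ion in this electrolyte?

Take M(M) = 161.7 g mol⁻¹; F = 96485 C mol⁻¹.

Q = I·t = 27.50 A × 32328 s = 889000 C, so n(e⁻) = 889000/96485 = 9.214 mol.
n(M) deposited = 372 / 161.7 = 2.301 mol.
Electrons per atom = n(e⁻)/n(M) = 9.214 / 2.301 = 4.01 ≈ 4, so the ion is M⁴⁺.

+4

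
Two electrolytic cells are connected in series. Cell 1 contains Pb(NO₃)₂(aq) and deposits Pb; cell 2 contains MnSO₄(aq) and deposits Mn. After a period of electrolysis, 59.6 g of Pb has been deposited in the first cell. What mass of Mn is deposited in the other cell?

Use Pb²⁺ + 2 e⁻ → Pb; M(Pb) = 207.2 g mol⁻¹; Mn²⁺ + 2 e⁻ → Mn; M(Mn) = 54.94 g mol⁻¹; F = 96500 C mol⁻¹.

n(Pb) = 59.6 / 207.2 = 0.2876 mol.
Since Pb²⁺ + 2 e⁻ → Pb, n(e⁻) passed = 2 × 0.2876 = 0.5753 mol.
Cells in series carry the same charge, so the same 0.5753 mol of electrons passes through cell 2.
Mn²⁺ + 2 e⁻ → Mn, so n(Mn) = 0.5753 / 2 = 0.2876 mol.
m(Mn) = 0.2876 × 54.94 = 15.8 g.

15.8 g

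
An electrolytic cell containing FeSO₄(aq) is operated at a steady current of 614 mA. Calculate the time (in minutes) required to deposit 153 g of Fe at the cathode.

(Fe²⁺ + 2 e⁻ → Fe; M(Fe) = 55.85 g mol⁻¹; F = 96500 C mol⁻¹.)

14400 min

n(Fe) = m/M = 153 / 55.85 = 2.739 mol.
Each Fe atom requires 2 electrons, so n(e⁻) = 2 × 2.739 = 5.479 mol.
Q = n(e⁻)·F = 5.479 × 96500 = 528700 C.
t = Q/I = 528700 / 0.6140 A = 861100 s = 14400 min.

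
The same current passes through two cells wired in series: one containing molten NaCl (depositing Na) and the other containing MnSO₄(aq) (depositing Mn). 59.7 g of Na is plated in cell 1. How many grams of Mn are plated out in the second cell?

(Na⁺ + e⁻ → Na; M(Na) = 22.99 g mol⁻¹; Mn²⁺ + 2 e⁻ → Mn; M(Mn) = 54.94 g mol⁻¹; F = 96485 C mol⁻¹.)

71.3 g

n(Na) = 59.7 / 22.99 = 2.597 mol.
Since Na⁺ + e⁻ → Na, n(e⁻) passed = 1 × 2.597 = 2.597 mol.
Cells in series carry the same charge, so the same 2.597 mol of electrons passes through cell 2.
Mn²⁺ + 2 e⁻ → Mn, so n(Mn) = 2.597 / 2 = 1.298 mol.
m(Mn) = 1.298 × 54.94 = 71.3 g.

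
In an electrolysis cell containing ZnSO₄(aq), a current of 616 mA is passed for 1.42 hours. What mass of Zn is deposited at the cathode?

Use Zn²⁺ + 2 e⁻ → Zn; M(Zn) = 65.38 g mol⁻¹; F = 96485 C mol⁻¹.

1.07 g

Q = I·t = 0.6160 A × 5112.0 s = 3149 C.
n(e⁻) = Q/F = 3149 / 96485 = 0.03264 mol.
Zn²⁺ + 2 e⁻ → Zn, so n(Zn) = n(e⁻)/2 = 0.01632 mol.
m = n·M = 0.01632 × 65.38 = 1.07 g.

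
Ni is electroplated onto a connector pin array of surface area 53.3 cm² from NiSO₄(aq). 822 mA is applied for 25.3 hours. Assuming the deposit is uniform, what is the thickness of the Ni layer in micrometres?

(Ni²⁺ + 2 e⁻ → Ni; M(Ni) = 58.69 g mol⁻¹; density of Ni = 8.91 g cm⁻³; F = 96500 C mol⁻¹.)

479 μm

Q = I·t = 0.8220 × 91080 = 74870 C; n(e⁻) = 0.7758 mol.
n(Ni) = n(e⁻)/2 = 0.3879 mol, so m = 0.3879 × 58.69 = 22.77 g.
Volume = m/ρ = 22.77 / 8.91 = 2.555 cm³.
Thickness = V/A = 2.555 / 53.3 = 0.0479 cm = 479 μm.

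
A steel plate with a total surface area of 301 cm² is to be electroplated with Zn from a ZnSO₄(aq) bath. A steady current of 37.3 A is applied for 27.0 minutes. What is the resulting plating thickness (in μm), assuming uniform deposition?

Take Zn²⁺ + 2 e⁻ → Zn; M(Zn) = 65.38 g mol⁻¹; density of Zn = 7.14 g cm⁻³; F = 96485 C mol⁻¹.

95.3 μm

Q = I·t = 37.30 × 1620.0 = 60430 C; n(e⁻) = 0.6263 mol.
n(Zn) = n(e⁻)/2 = 0.3131 mol, so m = 0.3131 × 65.38 = 20.47 g.
Volume = m/ρ = 20.47 / 7.14 = 2.867 cm³.
Thickness = V/A = 2.867 / 301 = 0.00953 cm = 95.3 μm.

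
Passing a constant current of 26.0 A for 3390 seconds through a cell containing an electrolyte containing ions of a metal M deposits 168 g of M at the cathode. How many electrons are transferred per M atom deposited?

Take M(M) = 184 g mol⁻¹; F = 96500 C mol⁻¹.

Q = I·t = 26.00 A × 3390.0 s = 88140 C, so n(e⁻) = 88140/96500 = 0.9134 mol.
n(M) deposited = 168 / 184 = 0.9130 mol.
Electrons per atom = n(e⁻)/n(M) = 0.9134 / 0.9130 = 1.00 ≈ 1, so the ion is M⁺.

1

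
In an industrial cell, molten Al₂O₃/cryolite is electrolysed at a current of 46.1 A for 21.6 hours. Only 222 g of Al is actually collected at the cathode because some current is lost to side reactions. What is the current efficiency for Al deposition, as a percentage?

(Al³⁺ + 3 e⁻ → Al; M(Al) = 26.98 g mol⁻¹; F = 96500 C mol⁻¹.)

66.5 %

Q = I·t = 46.10 × 77760 = 3585000 C; n(e⁻) = 3585000/96500 = 37.15 mol.
Theoretical n(Al) = n(e⁻)/3 = 12.38 mol, i.e. m_theo = 12.38 × 26.98 = 334.1 g.
Efficiency = m_actual / m_theo = 222 / 334.1 = 66.5 %.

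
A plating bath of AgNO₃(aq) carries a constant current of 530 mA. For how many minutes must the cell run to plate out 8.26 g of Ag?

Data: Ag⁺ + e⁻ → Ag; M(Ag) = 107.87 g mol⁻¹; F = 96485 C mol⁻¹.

n(Ag) = m/M = 8.26 / 107.87 = 0.07657 mol.
Each Ag atom requires 1 electron, so n(e⁻) = 1 × 0.07657 = 0.07657 mol.
Q = n(e⁻)·F = 0.07657 × 96485 = 7388 C.
t = Q/I = 7388 / 0.5300 A = 13940 s = 232 min.

232 min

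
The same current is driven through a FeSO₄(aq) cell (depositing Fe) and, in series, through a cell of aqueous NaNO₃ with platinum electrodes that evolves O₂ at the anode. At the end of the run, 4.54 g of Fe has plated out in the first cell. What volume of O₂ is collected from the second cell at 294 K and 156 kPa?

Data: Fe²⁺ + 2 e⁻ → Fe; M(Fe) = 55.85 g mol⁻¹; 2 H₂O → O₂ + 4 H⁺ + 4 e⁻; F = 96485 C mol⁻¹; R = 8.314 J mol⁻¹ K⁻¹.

n(Fe) = 4.54 / 55.85 = 0.08129 mol, so n(e⁻) = 2 × 0.08129 = 0.1626 mol.
The cells are in series, so the same 0.1626 mol of electrons passes through the second cell.
2 H₂O → O₂ + 4 H⁺ + 4 e⁻ — 4 mol e⁻ per mol O₂, so n(O₂) = 0.1626/4 = 0.04064 mol.
V = nRT/P = (0.04064 × 8.314 × 294) / (156 × 10³) = 6.37 × 10⁻⁴ m³ = 0.637 L.

0.637 L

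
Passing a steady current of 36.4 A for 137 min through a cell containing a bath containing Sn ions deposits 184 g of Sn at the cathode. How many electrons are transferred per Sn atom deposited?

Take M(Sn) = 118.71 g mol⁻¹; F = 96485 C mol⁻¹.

2

Q = I·t = 36.40 A × 8220.0 s = 299200 C, so n(e⁻) = 299200/96485 = 3.101 mol.
n(Sn) deposited = 184 / 118.71 = 1.550 mol.
Electrons per atom = n(e⁻)/n(Sn) = 3.101 / 1.550 = 2.00 ≈ 2, so the ion is Sn²⁺.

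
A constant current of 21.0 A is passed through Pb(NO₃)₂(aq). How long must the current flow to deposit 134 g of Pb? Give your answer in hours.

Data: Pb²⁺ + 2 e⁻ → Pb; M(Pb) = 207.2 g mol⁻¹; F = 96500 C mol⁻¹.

n(Pb) = m/M = 134 / 207.2 = 0.6467 mol.
Each Pb atom requires 2 electrons, so n(e⁻) = 2 × 0.6467 = 1.293 mol.
Q = n(e⁻)·F = 1.293 × 96500 = 124800 C.
t = Q/I = 124800 / 21.00 A = 5944 s = 1.65 h.

1.65 h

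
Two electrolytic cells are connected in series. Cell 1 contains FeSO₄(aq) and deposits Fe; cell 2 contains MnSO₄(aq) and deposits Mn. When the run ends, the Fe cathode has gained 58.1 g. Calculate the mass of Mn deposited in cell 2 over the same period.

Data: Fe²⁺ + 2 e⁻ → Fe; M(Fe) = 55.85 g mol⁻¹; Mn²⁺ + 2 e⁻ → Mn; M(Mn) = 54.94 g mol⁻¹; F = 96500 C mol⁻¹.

n(Fe) = 58.1 / 55.85 = 1.040 mol.
Since Fe²⁺ + 2 e⁻ → Fe, n(e⁻) passed = 2 × 1.040 = 2.081 mol.
Cells in series carry the same charge, so the same 2.081 mol of electrons passes through cell 2.
Mn²⁺ + 2 e⁻ → Mn, so n(Mn) = 2.081 / 2 = 1.040 mol.
m(Mn) = 1.040 × 54.94 = 57.2 g.

57.2 g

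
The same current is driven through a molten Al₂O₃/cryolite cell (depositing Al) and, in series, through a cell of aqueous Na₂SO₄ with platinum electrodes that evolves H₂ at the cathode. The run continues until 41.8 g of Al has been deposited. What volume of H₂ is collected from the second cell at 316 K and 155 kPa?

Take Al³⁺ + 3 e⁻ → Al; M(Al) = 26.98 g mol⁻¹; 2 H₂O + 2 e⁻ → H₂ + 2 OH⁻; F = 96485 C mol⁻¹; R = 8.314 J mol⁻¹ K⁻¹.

n(Al) = 41.8 / 26.98 = 1.549 mol, so n(e⁻) = 3 × 1.549 = 4.648 mol.
The cells are in series, so the same 4.648 mol of electrons passes through the second cell.
2 H₂O + 2 e⁻ → H₂ + 2 OH⁻ — 2 mol e⁻ per mol H₂, so n(H₂) = 4.648/2 = 2.324 mol.
V = nRT/P = (2.324 × 8.314 × 316) / (155 × 10³) = 0.0394 m³ = 39.4 L.

39.4 L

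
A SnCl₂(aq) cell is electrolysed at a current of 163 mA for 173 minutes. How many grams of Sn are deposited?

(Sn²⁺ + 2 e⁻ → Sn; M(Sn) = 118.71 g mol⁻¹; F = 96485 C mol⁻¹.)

Q = I·t = 0.1630 A × 10380 s = 1692 C.
n(e⁻) = Q/F = 1692 / 96485 = 0.01754 mol.
Sn²⁺ + 2 e⁻ → Sn, so n(Sn) = n(e⁻)/2 = 0.008768 mol.
m = n·M = 0.008768 × 118.71 = 1.04 g.

1.04 g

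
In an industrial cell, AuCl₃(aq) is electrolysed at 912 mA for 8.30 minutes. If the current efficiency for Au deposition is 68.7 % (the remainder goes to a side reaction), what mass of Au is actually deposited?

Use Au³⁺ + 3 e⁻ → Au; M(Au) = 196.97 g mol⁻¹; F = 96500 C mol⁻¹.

0.212 g

Q = I·t = 0.9120 × 498.00 = 454.2 C.
n(e⁻) = 454.2/96500 = 0.004706 mol; theoretically n(Au) = 0.004706/3 = 0.001569 mol, m_theo = 0.3090 g.
At 68.7 % efficiency, m_actual = 0.687 × 0.3090 = 0.212 g.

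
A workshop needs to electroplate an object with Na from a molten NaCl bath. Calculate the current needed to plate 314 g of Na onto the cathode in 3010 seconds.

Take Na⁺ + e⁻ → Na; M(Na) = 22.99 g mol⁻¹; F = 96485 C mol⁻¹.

n(Na) = 314 / 22.99 = 13.66 mol.
n(e⁻) = 1 × 13.66 = 13.66 mol.
Q = n(e⁻)·F = 13.66 × 96485 = 1318000 C.
I = Q/t = 1318000 / 3010.0 s = 438 A.

438 A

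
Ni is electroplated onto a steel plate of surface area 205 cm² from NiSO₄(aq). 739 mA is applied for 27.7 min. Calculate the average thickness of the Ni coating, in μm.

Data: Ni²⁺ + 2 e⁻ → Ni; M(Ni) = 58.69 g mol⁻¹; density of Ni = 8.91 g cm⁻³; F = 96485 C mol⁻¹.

Q = I·t = 0.7390 × 1662.0 = 1228 C; n(e⁻) = 0.01273 mol.
n(Ni) = n(e⁻)/2 = 0.006365 mol, so m = 0.006365 × 58.69 = 0.3736 g.
Volume = m/ρ = 0.3736 / 8.91 = 0.04192 cm³.
Thickness = V/A = 0.04192 / 205 = 2.05 × 10⁻⁴ cm = 2.05 μm.

2.05 μm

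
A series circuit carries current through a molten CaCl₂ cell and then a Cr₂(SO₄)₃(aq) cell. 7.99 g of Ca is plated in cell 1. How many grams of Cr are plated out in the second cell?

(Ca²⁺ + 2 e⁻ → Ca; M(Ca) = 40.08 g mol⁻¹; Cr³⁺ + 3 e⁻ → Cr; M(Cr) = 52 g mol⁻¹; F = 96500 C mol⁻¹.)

6.91 g

n(Ca) = 7.99 / 40.08 = 0.1994 mol.
Since Ca²⁺ + 2 e⁻ → Ca, n(e⁻) passed = 2 × 0.1994 = 0.3987 mol.
Cells in series carry the same charge, so the same 0.3987 mol of electrons passes through cell 2.
Cr³⁺ + 3 e⁻ → Cr, so n(Cr) = 0.3987 / 3 = 0.1329 mol.
m(Cr) = 0.1329 × 52 = 6.91 g.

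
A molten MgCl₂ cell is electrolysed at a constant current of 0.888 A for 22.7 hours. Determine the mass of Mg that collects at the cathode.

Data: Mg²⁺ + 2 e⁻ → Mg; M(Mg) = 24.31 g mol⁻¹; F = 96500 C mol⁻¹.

Q = I·t = 0.8880 A × 81720 s = 72570 C.
n(e⁻) = Q/F = 72570 / 96500 = 0.7520 mol.
Mg²⁺ + 2 e⁻ → Mg, so n(Mg) = n(e⁻)/2 = 0.3760 mol.
m = n·M = 0.3760 × 24.31 = 9.14 g.

9.14 g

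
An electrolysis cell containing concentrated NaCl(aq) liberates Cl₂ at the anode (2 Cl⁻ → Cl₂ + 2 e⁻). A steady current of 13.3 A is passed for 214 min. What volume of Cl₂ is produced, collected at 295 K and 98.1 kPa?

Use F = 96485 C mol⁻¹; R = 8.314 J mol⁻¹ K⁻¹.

Q = I·t = 13.30 A × 12840 s = 170800 C.
n(e⁻) = Q/F = 170800 / 96485 = 1.770 mol.
2 electrons are transferred per Cl₂ molecule, so n(Cl₂) = 1.770 / 2 = 0.8850 mol.
V = nRT/P = (0.8850 × 8.314 × 295) / (98.1 × 10³ Pa) = 0.0221 m³ = 22.1 L.

22.1 L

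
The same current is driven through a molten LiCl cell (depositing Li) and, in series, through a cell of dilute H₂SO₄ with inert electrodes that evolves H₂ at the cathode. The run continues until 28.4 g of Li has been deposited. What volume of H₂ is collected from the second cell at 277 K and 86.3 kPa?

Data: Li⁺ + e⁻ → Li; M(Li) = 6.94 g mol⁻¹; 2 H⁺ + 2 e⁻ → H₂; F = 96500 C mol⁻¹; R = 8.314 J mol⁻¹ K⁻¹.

54.6 L

n(Li) = 28.4 / 6.94 = 4.092 mol, so n(e⁻) = 1 × 4.092 = 4.092 mol.
The cells are in series, so the same 4.092 mol of electrons passes through the second cell.
2 H⁺ + 2 e⁻ → H₂ — 2 mol e⁻ per mol H₂, so n(H₂) = 4.092/2 = 2.046 mol.
V = nRT/P = (2.046 × 8.314 × 277) / (86.3 × 10³) = 0.0546 m³ = 54.6 L.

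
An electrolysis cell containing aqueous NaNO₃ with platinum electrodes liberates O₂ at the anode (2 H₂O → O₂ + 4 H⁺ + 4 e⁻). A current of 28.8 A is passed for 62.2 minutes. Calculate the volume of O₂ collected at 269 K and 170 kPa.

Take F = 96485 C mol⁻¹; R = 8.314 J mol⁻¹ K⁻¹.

Q = I·t = 28.80 A × 3732.0 s = 107500 C.
n(e⁻) = Q/F = 107500 / 96485 = 1.114 mol.
4 electrons are transferred per O₂ molecule, so n(O₂) = 1.114 / 4 = 0.2785 mol.
V = nRT/P = (0.2785 × 8.314 × 269) / (170 × 10³ Pa) = 0.00366 m³ = 3.66 L.

3.66 L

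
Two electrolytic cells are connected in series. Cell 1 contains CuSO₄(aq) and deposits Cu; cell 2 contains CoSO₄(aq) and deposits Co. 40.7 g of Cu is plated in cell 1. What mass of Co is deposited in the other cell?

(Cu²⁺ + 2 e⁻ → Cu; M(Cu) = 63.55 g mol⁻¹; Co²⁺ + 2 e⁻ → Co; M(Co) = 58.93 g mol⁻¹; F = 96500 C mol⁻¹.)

n(Cu) = 40.7 / 63.55 = 0.6404 mol.
Since Cu²⁺ + 2 e⁻ → Cu, n(e⁻) passed = 2 × 0.6404 = 1.281 mol.
Cells in series carry the same charge, so the same 1.281 mol of electrons passes through cell 2.
Co²⁺ + 2 e⁻ → Co, so n(Co) = 1.281 / 2 = 0.6404 mol.
m(Co) = 0.6404 × 58.93 = 37.7 g.

37.7 g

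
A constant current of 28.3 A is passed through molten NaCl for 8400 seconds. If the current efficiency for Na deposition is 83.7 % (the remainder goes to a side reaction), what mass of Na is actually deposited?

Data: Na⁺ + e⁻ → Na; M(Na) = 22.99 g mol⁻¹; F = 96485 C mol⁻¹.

47.4 g

Q = I·t = 28.30 × 8400.0 = 237700 C.
n(e⁻) = 237700/96485 = 2.464 mol; theoretically n(Na) = 2.464/1 = 2.464 mol, m_theo = 56.64 g.
At 83.7 % efficiency, m_actual = 0.837 × 56.64 = 47.4 g.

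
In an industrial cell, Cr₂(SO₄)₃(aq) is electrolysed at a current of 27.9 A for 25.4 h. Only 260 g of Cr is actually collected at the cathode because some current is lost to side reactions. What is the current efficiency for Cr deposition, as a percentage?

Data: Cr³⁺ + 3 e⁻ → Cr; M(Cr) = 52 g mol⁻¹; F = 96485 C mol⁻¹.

Q = I·t = 27.90 × 91440 = 2551000 C; n(e⁻) = 2551000/96485 = 26.44 mol.
Theoretical n(Cr) = n(e⁻)/3 = 8.814 mol, i.e. m_theo = 8.814 × 52 = 458.3 g.
Efficiency = m_actual / m_theo = 260 / 458.3 = 56.7 %.

56.7 %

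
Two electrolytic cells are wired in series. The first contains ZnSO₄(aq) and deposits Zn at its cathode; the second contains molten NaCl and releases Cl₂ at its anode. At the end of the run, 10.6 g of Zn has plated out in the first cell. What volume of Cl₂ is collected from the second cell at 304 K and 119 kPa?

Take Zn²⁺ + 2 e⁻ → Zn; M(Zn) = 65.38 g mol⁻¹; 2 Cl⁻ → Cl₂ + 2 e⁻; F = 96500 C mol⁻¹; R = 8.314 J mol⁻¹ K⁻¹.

3.44 L

n(Zn) = 10.6 / 65.38 = 0.1621 mol, so n(e⁻) = 2 × 0.1621 = 0.3243 mol.
The cells are in series, so the same 0.3243 mol of electrons passes through the second cell.
2 Cl⁻ → Cl₂ + 2 e⁻ — 2 mol e⁻ per mol Cl₂, so n(Cl₂) = 0.3243/2 = 0.1621 mol.
V = nRT/P = (0.1621 × 8.314 × 304) / (119 × 10³) = 0.00344 m³ = 3.44 L.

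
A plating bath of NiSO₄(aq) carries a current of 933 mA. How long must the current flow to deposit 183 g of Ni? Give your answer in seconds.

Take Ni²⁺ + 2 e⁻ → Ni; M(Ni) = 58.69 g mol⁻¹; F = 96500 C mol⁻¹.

n(Ni) = m/M = 183 / 58.69 = 3.118 mol.
Each Ni atom requires 2 electrons, so n(e⁻) = 2 × 3.118 = 6.236 mol.
Q = n(e⁻)·F = 6.236 × 96500 = 601800 C.
t = Q/I = 601800 / 0.9330 A = 645000 s.

6.45 × 10⁵ s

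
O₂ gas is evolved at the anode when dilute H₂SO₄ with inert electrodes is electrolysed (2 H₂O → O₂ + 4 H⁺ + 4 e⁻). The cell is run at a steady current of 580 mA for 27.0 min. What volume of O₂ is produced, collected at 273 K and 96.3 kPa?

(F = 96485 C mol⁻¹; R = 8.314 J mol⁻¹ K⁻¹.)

Q = I·t = 0.5800 A × 1620.0 s = 939.6 C.
n(e⁻) = Q/F = 939.6 / 96485 = 0.009738 mol.
4 electrons are transferred per O₂ molecule, so n(O₂) = 0.009738 / 4 = 0.002435 mol.
V = nRT/P = (0.002435 × 8.314 × 273) / (96.3 × 10³ Pa) = 5.74 × 10⁻⁵ m³ = 0.0574 L.

0.0574 L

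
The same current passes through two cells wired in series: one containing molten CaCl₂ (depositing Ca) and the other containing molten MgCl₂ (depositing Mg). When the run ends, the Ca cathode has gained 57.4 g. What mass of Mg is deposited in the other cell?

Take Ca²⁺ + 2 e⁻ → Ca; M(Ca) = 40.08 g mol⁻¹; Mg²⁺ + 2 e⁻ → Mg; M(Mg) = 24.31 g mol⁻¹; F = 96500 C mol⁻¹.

n(Ca) = 57.4 / 40.08 = 1.432 mol.
Since Ca²⁺ + 2 e⁻ → Ca, n(e⁻) passed = 2 × 1.432 = 2.864 mol.
Cells in series carry the same charge, so the same 2.864 mol of electrons passes through cell 2.
Mg²⁺ + 2 e⁻ → Mg, so n(Mg) = 2.864 / 2 = 1.432 mol.
m(Mg) = 1.432 × 24.31 = 34.8 g.

34.8 g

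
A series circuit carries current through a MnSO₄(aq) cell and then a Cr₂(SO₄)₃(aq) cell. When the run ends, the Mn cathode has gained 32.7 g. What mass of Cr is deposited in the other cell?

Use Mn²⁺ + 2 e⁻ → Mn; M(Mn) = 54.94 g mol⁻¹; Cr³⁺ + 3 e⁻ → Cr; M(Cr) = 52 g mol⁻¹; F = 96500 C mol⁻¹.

n(Mn) = 32.7 / 54.94 = 0.5952 mol.
Since Mn²⁺ + 2 e⁻ → Mn, n(e⁻) passed = 2 × 0.5952 = 1.190 mol.
Cells in series carry the same charge, so the same 1.190 mol of electrons passes through cell 2.
Cr³⁺ + 3 e⁻ → Cr, so n(Cr) = 1.190 / 3 = 0.3968 mol.
m(Cr) = 0.3968 × 52 = 20.6 g.

20.6 g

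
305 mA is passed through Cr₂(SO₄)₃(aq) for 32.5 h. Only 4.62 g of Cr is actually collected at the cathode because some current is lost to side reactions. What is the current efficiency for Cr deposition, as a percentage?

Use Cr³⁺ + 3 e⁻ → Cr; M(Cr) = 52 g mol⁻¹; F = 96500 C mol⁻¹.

72.1 %

Q = I·t = 0.3050 × 117000 = 35680 C; n(e⁻) = 35680/96500 = 0.3698 mol.
Theoretical n(Cr) = n(e⁻)/3 = 0.1233 mol, i.e. m_theo = 0.1233 × 52 = 6.410 g.
Efficiency = m_actual / m_theo = 4.62 / 6.410 = 72.1 %.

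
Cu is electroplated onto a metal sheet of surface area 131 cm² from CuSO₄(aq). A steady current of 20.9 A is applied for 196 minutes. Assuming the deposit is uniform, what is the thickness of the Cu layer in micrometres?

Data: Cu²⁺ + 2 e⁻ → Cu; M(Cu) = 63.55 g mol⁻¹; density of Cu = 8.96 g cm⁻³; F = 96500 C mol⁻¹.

689 μm

Q = I·t = 20.90 × 11760 = 245800 C; n(e⁻) = 2.547 mol.
n(Cu) = n(e⁻)/2 = 1.273 mol, so m = 1.273 × 63.55 = 80.93 g.
Volume = m/ρ = 80.93 / 8.96 = 9.032 cm³.
Thickness = V/A = 9.032 / 131 = 0.0689 cm = 689 μm.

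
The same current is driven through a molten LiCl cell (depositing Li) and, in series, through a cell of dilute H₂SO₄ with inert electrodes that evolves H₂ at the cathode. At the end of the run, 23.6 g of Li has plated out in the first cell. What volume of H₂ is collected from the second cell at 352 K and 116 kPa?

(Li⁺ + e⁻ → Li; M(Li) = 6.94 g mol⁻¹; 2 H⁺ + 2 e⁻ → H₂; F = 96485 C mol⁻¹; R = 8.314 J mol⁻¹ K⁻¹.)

n(Li) = 23.6 / 6.94 = 3.401 mol, so n(e⁻) = 1 × 3.401 = 3.401 mol.
The cells are in series, so the same 3.401 mol of electrons passes through the second cell.
2 H⁺ + 2 e⁻ → H₂ — 2 mol e⁻ per mol H₂, so n(H₂) = 3.401/2 = 1.700 mol.
V = nRT/P = (1.700 × 8.314 × 352) / (116 × 10³) = 0.0429 m³ = 42.9 L.

42.9 L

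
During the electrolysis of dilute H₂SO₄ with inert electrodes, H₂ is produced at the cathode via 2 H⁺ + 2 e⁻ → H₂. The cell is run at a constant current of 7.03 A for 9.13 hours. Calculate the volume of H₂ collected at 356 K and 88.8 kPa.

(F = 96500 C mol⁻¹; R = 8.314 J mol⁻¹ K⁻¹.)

39.9 L

Q = I·t = 7.030 A × 32868 s = 231100 C.
n(e⁻) = Q/F = 231100 / 96500 = 2.394 mol.
2 electrons are transferred per H₂ molecule, so n(H₂) = 2.394 / 2 = 1.197 mol.
V = nRT/P = (1.197 × 8.314 × 356) / (88.8 × 10³ Pa) = 0.0399 m³ = 39.9 L.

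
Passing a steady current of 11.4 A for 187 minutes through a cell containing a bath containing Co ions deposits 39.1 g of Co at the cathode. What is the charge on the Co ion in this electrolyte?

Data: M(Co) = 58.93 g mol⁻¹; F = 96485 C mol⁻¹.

+2

Q = I·t = 11.40 A × 11220 s = 127900 C, so n(e⁻) = 127900/96485 = 1.326 mol.
n(Co) deposited = 39.1 / 58.93 = 0.6635 mol.
Electrons per atom = n(e⁻)/n(Co) = 1.326 / 0.6635 = 2.00 ≈ 2, so the ion is Co²⁺.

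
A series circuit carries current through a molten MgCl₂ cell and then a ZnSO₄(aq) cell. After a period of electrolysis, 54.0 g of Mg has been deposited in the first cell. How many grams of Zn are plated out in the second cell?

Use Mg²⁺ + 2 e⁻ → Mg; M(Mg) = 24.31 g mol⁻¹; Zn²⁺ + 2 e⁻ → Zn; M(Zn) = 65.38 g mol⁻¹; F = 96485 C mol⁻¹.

145 g

n(Mg) = 54.0 / 24.31 = 2.221 mol.
Since Mg²⁺ + 2 e⁻ → Mg, n(e⁻) passed = 2 × 2.221 = 4.443 mol.
Cells in series carry the same charge, so the same 4.443 mol of electrons passes through cell 2.
Zn²⁺ + 2 e⁻ → Zn, so n(Zn) = 4.443 / 2 = 2.221 mol.
m(Zn) = 2.221 × 65.38 = 145 g.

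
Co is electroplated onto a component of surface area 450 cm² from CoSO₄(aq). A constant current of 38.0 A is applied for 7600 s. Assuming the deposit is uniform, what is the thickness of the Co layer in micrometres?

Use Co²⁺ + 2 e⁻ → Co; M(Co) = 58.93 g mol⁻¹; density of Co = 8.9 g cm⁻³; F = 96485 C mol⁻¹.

220 μm

Q = I·t = 38.00 × 7600.0 = 288800 C; n(e⁻) = 2.993 mol.
n(Co) = n(e⁻)/2 = 1.497 mol, so m = 1.497 × 58.93 = 88.19 g.
Volume = m/ρ = 88.19 / 8.9 = 9.910 cm³.
Thickness = V/A = 9.910 / 450 = 0.0220 cm = 220 μm.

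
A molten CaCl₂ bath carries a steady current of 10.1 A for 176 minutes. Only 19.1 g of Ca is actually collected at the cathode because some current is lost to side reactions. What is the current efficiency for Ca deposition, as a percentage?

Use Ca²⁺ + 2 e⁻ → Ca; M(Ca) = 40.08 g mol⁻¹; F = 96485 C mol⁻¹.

86.2 %

Q = I·t = 10.10 × 10560 = 106700 C; n(e⁻) = 106700/96485 = 1.105 mol.
Theoretical n(Ca) = n(e⁻)/2 = 0.5527 mol, i.e. m_theo = 0.5527 × 40.08 = 22.15 g.
Efficiency = m_actual / m_theo = 19.1 / 22.15 = 86.2 %.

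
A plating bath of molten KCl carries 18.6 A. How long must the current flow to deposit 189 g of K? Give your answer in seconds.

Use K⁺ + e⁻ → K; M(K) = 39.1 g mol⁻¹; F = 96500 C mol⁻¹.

25100 s

n(K) = m/M = 189 / 39.1 = 4.834 mol.
Each K atom requires 1 electron, so n(e⁻) = 1 × 4.834 = 4.834 mol.
Q = n(e⁻)·F = 4.834 × 96500 = 466500 C.
t = Q/I = 466500 / 18.60 A = 25080 s.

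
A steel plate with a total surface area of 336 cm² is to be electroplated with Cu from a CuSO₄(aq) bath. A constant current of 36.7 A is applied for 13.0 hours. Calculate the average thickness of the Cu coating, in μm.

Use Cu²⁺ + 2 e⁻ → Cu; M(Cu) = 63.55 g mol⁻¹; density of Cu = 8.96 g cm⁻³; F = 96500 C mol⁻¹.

1880 μm

Q = I·t = 36.70 × 46800 = 1718000 C; n(e⁻) = 17.80 mol.
n(Cu) = n(e⁻)/2 = 8.899 mol, so m = 8.899 × 63.55 = 565.5 g.
Volume = m/ρ = 565.5 / 8.96 = 63.12 cm³.
Thickness = V/A = 63.12 / 336 = 0.188 cm = 1880 μm.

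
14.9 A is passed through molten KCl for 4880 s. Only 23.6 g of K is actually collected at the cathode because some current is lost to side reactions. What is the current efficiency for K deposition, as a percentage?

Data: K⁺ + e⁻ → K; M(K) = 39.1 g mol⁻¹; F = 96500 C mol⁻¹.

80.1 %

Q = I·t = 14.90 × 4880.0 = 72710 C; n(e⁻) = 72710/96500 = 0.7535 mol.
Theoretical n(K) = n(e⁻)/1 = 0.7535 mol, i.e. m_theo = 0.7535 × 39.1 = 29.46 g.
Efficiency = m_actual / m_theo = 23.6 / 29.46 = 80.1 %.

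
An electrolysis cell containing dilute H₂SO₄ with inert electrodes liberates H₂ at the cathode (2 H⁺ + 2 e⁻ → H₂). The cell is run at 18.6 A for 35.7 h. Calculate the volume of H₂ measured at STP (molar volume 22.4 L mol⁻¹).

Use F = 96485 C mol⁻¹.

Q = I·t = 18.60 A × 128520 s = 2390000 C.
n(e⁻) = Q/F = 2390000 / 96485 = 24.78 mol.
2 electrons are transferred per H₂ molecule, so n(H₂) = 24.78 / 2 = 12.39 mol.
V = n × V_m = 12.39 × 22.4 = 277 L.

277 L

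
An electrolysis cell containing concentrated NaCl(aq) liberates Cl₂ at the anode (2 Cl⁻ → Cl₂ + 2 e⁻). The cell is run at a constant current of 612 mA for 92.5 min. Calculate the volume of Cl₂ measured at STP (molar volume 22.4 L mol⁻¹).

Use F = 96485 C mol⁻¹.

Q = I·t = 0.6120 A × 5550.0 s = 3397 C.
n(e⁻) = Q/F = 3397 / 96485 = 0.03520 mol.
2 electrons are transferred per Cl₂ molecule, so n(Cl₂) = 0.03520 / 2 = 0.01760 mol.
V = n × V_m = 0.01760 × 22.4 = 0.394 L.

0.394 L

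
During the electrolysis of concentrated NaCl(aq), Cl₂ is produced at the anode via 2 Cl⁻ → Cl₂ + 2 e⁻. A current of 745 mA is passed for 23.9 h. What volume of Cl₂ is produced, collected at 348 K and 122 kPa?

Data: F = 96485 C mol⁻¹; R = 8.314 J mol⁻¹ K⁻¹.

Q = I·t = 0.7450 A × 86040 s = 64100 C.
n(e⁻) = Q/F = 64100 / 96485 = 0.6643 mol.
2 electrons are transferred per Cl₂ molecule, so n(Cl₂) = 0.6643 / 2 = 0.3322 mol.
V = nRT/P = (0.3322 × 8.314 × 348) / (122 × 10³ Pa) = 0.00788 m³ = 7.88 L.

7.88 L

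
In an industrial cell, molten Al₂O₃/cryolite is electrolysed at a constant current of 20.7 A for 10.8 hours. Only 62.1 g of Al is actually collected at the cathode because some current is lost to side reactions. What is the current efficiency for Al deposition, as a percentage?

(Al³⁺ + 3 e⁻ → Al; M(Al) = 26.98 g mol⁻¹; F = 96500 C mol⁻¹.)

82.8 %

Q = I·t = 20.70 × 38880 = 804800 C; n(e⁻) = 804800/96500 = 8.340 mol.
Theoretical n(Al) = n(e⁻)/3 = 2.780 mol, i.e. m_theo = 2.780 × 26.98 = 75.00 g.
Efficiency = m_actual / m_theo = 62.1 / 75.00 = 82.8 %.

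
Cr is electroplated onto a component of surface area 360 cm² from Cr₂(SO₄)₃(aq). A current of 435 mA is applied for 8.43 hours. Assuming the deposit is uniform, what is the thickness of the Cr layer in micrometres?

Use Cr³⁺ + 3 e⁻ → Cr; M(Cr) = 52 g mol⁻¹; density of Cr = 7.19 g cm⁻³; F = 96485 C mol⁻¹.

Q = I·t = 0.4350 × 30348 = 13200 C; n(e⁻) = 0.1368 mol.
n(Cr) = n(e⁻)/3 = 0.04561 mol, so m = 0.04561 × 52 = 2.372 g.
Volume = m/ρ = 2.372 / 7.19 = 0.3298 cm³.
Thickness = V/A = 0.3298 / 360 = 9.16 × 10⁻⁴ cm = 9.16 μm.

9.16 μm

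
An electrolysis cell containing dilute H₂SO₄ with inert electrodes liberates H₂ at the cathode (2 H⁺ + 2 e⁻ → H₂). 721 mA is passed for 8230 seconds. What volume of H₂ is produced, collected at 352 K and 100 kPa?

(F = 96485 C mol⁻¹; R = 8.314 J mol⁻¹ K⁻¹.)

Q = I·t = 0.7210 A × 8230.0 s = 5934 C.
n(e⁻) = Q/F = 5934 / 96485 = 0.06150 mol.
2 electrons are transferred per H₂ molecule, so n(H₂) = 0.06150 / 2 = 0.03075 mol.
V = nRT/P = (0.03075 × 8.314 × 352) / (100 × 10³ Pa) = 9.00 × 10⁻⁴ m³ = 0.900 L.

0.900 L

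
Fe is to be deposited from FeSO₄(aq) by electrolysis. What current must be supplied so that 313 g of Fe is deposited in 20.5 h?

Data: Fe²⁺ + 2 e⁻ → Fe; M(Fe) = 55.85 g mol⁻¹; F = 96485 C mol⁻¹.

n(Fe) = 313 / 55.85 = 5.604 mol.
n(e⁻) = 2 × 5.604 = 11.21 mol.
Q = n(e⁻)·F = 11.21 × 96485 = 1081000 C.
I = Q/t = 1081000 / 73800 s = 14.7 A.

14.7 A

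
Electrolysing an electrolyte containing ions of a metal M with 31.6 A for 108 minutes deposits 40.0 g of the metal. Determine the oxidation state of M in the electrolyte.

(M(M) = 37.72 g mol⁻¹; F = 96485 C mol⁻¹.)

Q = I·t = 31.60 A × 6480.0 s = 204800 C, so n(e⁻) = 204800/96485 = 2.122 mol.
n(M) deposited = 40.0 / 37.72 = 1.060 mol.
Electrons per atom = n(e⁻)/n(M) = 2.122 / 1.060 = 2.00 ≈ 2, so the ion is M²⁺.

+2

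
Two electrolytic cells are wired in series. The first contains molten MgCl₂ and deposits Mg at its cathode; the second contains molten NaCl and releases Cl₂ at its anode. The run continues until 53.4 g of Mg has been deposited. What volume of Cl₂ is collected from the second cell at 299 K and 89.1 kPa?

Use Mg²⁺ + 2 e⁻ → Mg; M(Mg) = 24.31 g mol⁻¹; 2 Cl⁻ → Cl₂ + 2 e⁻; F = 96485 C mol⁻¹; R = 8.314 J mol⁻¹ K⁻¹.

61.3 L

n(Mg) = 53.4 / 24.31 = 2.197 mol, so n(e⁻) = 2 × 2.197 = 4.393 mol.
The cells are in series, so the same 4.393 mol of electrons passes through the second cell.
2 Cl⁻ → Cl₂ + 2 e⁻ — 2 mol e⁻ per mol Cl₂, so n(Cl₂) = 4.393/2 = 2.197 mol.
V = nRT/P = (2.197 × 8.314 × 299) / (89.1 × 10³) = 0.0613 m³ = 61.3 L.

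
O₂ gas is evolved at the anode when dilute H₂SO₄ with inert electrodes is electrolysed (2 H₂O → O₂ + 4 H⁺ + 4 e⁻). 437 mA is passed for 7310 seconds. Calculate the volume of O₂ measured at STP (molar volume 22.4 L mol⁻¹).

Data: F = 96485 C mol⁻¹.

Q = I·t = 0.4370 A × 7310.0 s = 3194 C.
n(e⁻) = Q/F = 3194 / 96485 = 0.03311 mol.
4 electrons are transferred per O₂ molecule, so n(O₂) = 0.03311 / 4 = 0.008277 mol.
V = n × V_m = 0.008277 × 22.4 = 0.185 L.

0.185 L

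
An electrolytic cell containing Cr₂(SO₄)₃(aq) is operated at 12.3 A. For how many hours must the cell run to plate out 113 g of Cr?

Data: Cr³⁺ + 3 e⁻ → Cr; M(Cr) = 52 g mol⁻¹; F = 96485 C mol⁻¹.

n(Cr) = m/M = 113 / 52 = 2.173 mol.
Each Cr atom requires 3 electrons, so n(e⁻) = 3 × 2.173 = 6.519 mol.
Q = n(e⁻)·F = 6.519 × 96485 = 629000 C.
t = Q/I = 629000 / 12.30 A = 51140 s = 14.2 h.

14.2 h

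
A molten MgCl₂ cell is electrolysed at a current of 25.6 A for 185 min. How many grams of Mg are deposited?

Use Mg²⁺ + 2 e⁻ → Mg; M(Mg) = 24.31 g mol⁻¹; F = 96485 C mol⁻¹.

Q = I·t = 25.60 A × 11100 s = 284200 C.
n(e⁻) = Q/F = 284200 / 96485 = 2.945 mol.
Mg²⁺ + 2 e⁻ → Mg, so n(Mg) = n(e⁻)/2 = 1.473 mol.
m = n·M = 1.473 × 24.31 = 35.8 g.

35.8 g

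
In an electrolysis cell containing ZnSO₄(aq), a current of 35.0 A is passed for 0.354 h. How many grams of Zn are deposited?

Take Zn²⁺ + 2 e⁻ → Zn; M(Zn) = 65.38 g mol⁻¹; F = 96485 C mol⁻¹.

Q = I·t = 35.00 A × 1274.4 s = 44600 C.
n(e⁻) = Q/F = 44600 / 96485 = 0.4623 mol.
Zn²⁺ + 2 e⁻ → Zn, so n(Zn) = n(e⁻)/2 = 0.2311 mol.
m = n·M = 0.2311 × 65.38 = 15.1 g.

15.1 g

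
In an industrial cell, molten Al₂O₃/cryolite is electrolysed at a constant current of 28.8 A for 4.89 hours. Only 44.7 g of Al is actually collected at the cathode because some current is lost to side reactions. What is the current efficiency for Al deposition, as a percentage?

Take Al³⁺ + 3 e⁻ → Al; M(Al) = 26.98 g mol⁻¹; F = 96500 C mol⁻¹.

94.6 %

Q = I·t = 28.80 × 17604 = 507000 C; n(e⁻) = 507000/96500 = 5.254 mol.
Theoretical n(Al) = n(e⁻)/3 = 1.751 mol, i.e. m_theo = 1.751 × 26.98 = 47.25 g.
Efficiency = m_actual / m_theo = 44.7 / 47.25 = 94.6 %.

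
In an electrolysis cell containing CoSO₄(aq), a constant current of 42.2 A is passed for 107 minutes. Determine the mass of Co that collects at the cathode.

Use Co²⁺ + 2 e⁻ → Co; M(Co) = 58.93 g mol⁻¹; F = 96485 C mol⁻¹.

Q = I·t = 42.20 A × 6420.0 s = 270900 C.
n(e⁻) = Q/F = 270900 / 96485 = 2.808 mol.
Co²⁺ + 2 e⁻ → Co, so n(Co) = n(e⁻)/2 = 1.404 mol.
m = n·M = 1.404 × 58.93 = 82.7 g.

82.7 g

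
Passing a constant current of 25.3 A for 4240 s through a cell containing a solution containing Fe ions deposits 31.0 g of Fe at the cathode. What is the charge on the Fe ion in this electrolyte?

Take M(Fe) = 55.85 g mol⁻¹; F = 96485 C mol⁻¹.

Q = I·t = 25.30 A × 4240.0 s = 107300 C, so n(e⁻) = 107300/96485 = 1.112 mol.
n(Fe) deposited = 31.0 / 55.85 = 0.5551 mol.
Electrons per atom = n(e⁻)/n(Fe) = 1.112 / 0.5551 = 2.00 ≈ 2, so the ion is Fe²⁺.

+2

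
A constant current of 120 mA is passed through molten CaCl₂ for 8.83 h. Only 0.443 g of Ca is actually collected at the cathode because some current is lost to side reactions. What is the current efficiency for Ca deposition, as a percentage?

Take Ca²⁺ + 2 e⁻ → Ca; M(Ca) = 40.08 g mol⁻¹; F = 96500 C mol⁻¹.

Q = I·t = 0.1200 × 31788 = 3815 C; n(e⁻) = 3815/96500 = 0.03953 mol.
Theoretical n(Ca) = n(e⁻)/2 = 0.01976 mol, i.e. m_theo = 0.01976 × 40.08 = 0.7922 g.
Efficiency = m_actual / m_theo = 0.443 / 0.7922 = 55.9 %.

55.9 %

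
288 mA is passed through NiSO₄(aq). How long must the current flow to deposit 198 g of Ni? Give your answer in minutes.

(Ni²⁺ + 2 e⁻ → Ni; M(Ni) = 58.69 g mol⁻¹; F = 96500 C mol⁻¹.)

37700 min

n(Ni) = m/M = 198 / 58.69 = 3.374 mol.
Each Ni atom requires 2 electrons, so n(e⁻) = 2 × 3.374 = 6.747 mol.
Q = n(e⁻)·F = 6.747 × 96500 = 651100 C.
t = Q/I = 651100 / 0.2880 A = 2261000 s = 37700 min.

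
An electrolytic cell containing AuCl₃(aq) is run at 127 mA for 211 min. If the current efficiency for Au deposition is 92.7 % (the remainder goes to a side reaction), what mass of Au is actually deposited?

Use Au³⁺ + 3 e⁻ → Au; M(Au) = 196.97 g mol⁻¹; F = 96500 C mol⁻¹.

Q = I·t = 0.1270 × 12660 = 1608 C.
n(e⁻) = 1608/96500 = 0.01666 mol; theoretically n(Au) = 0.01666/3 = 0.005554 mol, m_theo = 1.094 g.
At 92.7 % efficiency, m_actual = 0.927 × 1.094 = 1.01 g.

1.01 g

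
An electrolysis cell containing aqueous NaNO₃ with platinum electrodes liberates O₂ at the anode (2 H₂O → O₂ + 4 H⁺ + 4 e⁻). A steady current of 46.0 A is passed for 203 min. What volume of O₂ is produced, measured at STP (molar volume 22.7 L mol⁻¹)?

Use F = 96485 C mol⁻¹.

33.0 L

Q = I·t = 46.00 A × 12180 s = 560300 C.
n(e⁻) = Q/F = 560300 / 96485 = 5.807 mol.
4 electrons are transferred per O₂ molecule, so n(O₂) = 5.807 / 4 = 1.452 mol.
V = n × V_m = 1.452 × 22.7 = 33.0 L.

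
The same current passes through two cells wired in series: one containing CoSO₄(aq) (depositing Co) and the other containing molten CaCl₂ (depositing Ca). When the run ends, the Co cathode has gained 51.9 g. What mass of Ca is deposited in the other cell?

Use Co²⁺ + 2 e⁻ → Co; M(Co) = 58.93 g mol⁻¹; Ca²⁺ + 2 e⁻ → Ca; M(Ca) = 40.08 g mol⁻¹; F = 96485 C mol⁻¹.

35.3 g

n(Co) = 51.9 / 58.93 = 0.8807 mol.
Since Co²⁺ + 2 e⁻ → Co, n(e⁻) passed = 2 × 0.8807 = 1.761 mol.
Cells in series carry the same charge, so the same 1.761 mol of electrons passes through cell 2.
Ca²⁺ + 2 e⁻ → Ca, so n(Ca) = 1.761 / 2 = 0.8807 mol.
m(Ca) = 0.8807 × 40.08 = 35.3 g.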